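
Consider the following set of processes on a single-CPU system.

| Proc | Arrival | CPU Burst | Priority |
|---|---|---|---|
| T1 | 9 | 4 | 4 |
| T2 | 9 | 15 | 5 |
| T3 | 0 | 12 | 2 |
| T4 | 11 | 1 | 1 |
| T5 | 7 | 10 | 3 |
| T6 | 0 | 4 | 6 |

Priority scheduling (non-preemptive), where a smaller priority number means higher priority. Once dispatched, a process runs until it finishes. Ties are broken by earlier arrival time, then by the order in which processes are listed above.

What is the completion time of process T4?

13

Gantt: | T3 0-12 | T4 12-13 | T5 13-23 | T1 23-27 | T2 27-42 | T6 42-46 |
Completion: T1=27  T2=42  T3=12  T4=13  T5=23  T6=46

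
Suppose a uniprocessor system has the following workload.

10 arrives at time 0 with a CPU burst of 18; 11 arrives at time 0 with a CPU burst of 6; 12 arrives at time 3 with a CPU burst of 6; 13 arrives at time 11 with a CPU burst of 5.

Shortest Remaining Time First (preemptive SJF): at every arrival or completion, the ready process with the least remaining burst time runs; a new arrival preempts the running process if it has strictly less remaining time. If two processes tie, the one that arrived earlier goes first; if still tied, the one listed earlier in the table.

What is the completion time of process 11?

Gantt: | 11 0-6 | 12 6-12 | 13 12-17 | 10 17-35 |
Completion: 10=35  11=6  12=12  13=17

6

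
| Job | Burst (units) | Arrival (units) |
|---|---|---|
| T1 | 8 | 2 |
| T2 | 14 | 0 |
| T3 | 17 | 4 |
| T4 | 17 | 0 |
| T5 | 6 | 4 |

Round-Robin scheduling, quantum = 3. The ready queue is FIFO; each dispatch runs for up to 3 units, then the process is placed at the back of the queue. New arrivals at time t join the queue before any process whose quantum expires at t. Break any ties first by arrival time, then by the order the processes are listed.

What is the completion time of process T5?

33

Timeline: | T2 0-3 | T4 3-6 | T1 6-9 | T2 9-12 | T3 12-15 | T5 15-18 | T4 18-21 | T1 21-24 | T2 24-27 | T3 27-30 | T5 30-33 | T4 33-36 | T1 36-38 | T2 38-41 | T3 41-44 | T4 44-47 | T2 47-49 | T3 49-52 | T4 52-55 | T3 55-58 | T4 58-60 | T3 60-62 |
Completion: T1=38  T2=49  T3=62  T4=60  T5=33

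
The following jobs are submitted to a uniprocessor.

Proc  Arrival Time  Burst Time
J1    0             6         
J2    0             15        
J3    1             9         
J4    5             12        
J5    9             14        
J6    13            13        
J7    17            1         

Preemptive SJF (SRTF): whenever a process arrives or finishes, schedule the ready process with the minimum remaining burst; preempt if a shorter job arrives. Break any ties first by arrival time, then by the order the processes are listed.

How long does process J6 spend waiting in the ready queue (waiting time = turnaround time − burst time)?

15

Schedule: | J1 0-6 | J3 6-15 | J4 15-17 | J7 17-18 | J4 18-28 | J6 28-41 | J5 41-55 | J2 55-70 |
Completion: J1=6  J2=70  J3=15  J4=28  J5=55  J6=41  J7=18
Turnaround (C−A): J1=6  J2=70  J3=14  J4=23  J5=46  J6=28  J7=1
Waiting(J6) = turnaround − burst = 28 − 13 = 15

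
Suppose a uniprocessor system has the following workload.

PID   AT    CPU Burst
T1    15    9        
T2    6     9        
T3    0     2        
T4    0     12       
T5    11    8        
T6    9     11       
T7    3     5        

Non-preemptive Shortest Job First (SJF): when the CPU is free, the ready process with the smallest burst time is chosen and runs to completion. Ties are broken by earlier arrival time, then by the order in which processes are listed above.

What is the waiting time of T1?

Timeline: | T3 0-2 | T4 2-14 | T7 14-19 | T5 19-27 | T2 27-36 | T1 36-45 | T6 45-56 |
Completion: T1=45  T2=36  T3=2  T4=14  T5=27  T6=56  T7=19
Turnaround (C−A): T1=30  T2=30  T3=2  T4=14  T5=16  T6=47  T7=16
Waiting(T1) = turnaround − burst = 30 − 9 = 21

21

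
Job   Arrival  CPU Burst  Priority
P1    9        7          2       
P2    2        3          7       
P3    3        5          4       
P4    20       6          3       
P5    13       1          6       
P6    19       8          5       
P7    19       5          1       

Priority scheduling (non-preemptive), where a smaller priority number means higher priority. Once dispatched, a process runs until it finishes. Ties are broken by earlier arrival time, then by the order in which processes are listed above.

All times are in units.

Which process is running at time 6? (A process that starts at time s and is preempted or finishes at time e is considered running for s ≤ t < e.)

Timeline: | idle 0-2 | P2 2-5 | P3 5-10 | P1 10-17 | P5 17-18 | idle 18-19 | P7 19-24 | P4 24-30 | P6 30-38 |
Completion: P1=17  P2=5  P3=10  P4=30  P5=18  P6=38  P7=24

P3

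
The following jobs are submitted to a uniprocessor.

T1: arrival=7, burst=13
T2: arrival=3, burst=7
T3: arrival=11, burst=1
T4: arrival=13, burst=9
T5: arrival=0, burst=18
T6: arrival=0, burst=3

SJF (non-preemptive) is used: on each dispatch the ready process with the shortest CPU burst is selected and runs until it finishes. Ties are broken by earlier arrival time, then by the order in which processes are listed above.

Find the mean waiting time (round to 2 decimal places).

Timeline: | T6 0-3 | T2 3-10 | T1 10-23 | T3 23-24 | T4 24-33 | T5 33-51 |
Completion: T1=23  T2=10  T3=24  T4=33  T5=51  T6=3
Turnaround (C−A): T1=16  T2=7  T3=13  T4=20  T5=51  T6=3
Waiting times: T1=3, T2=0, T3=12, T4=11, T5=33, T6=0
Average waiting = (3+0+12+11+33+0) / 6 = 59/6 = 9.83

9.83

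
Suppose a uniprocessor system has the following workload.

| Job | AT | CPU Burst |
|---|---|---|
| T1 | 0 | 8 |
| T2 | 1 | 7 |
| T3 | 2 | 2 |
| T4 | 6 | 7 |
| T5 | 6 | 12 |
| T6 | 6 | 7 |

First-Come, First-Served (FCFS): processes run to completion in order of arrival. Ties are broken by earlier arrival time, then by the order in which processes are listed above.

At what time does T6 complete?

Gantt: | T1 0-8 | T2 8-15 | T3 15-17 | T4 17-24 | T5 24-36 | T6 36-43 |
Completion: T1=8  T2=15  T3=17  T4=24  T5=36  T6=43
Turnaround (C−A): T1=8  T2=14  T3=15  T4=18  T5=30  T6=37

43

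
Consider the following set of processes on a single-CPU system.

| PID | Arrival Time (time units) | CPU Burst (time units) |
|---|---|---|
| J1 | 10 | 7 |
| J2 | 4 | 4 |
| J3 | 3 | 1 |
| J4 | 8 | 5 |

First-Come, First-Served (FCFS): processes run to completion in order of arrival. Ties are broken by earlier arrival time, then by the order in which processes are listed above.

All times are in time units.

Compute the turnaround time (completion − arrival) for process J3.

Gantt: | idle 0-3 | J3 3-4 | J2 4-8 | J4 8-13 | J1 13-20 |
Completion: J1=20  J2=8  J3=4  J4=13
Turnaround (C−A): J1=10  J2=4  J3=1  J4=5
Turnaround(J3) = completion − arrival = 4 − 3 = 1

1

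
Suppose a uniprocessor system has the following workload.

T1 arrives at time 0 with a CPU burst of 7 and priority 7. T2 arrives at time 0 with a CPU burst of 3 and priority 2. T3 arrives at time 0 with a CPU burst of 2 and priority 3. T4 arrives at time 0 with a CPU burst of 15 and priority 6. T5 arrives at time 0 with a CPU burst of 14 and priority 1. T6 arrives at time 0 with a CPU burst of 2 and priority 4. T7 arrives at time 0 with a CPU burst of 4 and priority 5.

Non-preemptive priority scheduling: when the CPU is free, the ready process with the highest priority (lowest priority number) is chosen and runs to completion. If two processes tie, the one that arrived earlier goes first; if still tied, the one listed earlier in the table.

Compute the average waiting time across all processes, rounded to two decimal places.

Timeline: | T5 0-14 | T2 14-17 | T3 17-19 | T6 19-21 | T7 21-25 | T4 25-40 | T1 40-47 |
Completion: T1=47  T2=17  T3=19  T4=40  T5=14  T6=21  T7=25
Waiting times: T1=40, T2=14, T3=17, T4=25, T5=0, T6=19, T7=21
Average waiting = (40+14+17+25+0+19+21) / 7 = 136/7 = 19.43

19.43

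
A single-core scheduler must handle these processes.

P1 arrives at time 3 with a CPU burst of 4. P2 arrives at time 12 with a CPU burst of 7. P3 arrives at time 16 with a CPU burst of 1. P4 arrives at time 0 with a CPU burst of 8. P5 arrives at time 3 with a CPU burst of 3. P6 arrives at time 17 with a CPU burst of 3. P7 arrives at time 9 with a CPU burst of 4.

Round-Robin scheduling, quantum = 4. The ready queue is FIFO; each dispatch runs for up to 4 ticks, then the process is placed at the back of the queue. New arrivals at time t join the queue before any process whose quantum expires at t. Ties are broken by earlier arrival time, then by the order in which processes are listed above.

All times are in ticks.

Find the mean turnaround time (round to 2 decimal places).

Schedule: | P4 0-4 | P1 4-8 | P5 8-11 | P4 11-15 | P7 15-19 | P2 19-23 | P3 23-24 | P6 24-27 | P2 27-30 |
Completion: P1=8  P2=30  P3=24  P4=15  P5=11  P6=27  P7=19
Turnaround times: P1=5, P2=18, P3=8, P4=15, P5=8, P6=10, P7=10
Average turnaround = (5+18+8+15+8+10+10) / 7 = 74/7 = 10.57

10.57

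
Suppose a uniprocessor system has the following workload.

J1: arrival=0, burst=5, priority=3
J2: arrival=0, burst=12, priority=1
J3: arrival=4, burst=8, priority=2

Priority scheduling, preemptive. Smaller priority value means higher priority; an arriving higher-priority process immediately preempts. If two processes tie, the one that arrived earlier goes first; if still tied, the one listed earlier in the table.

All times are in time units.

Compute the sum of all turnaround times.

Gantt: | J2 0-12 | J3 12-20 | J1 20-25 |
Completion: J1=25  J2=12  J3=20
Turnaround = completion − arrival: J1=25, J2=12, J3=16
Total turnaround = 25 + 12 + 16 = 53

53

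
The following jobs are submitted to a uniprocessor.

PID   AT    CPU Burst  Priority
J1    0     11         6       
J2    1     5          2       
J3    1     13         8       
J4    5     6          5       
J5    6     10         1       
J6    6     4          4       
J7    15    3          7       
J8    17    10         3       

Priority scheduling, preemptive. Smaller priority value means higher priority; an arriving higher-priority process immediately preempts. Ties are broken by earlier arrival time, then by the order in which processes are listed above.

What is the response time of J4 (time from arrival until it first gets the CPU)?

Timeline: | J1 0-1 | J2 1-6 | J5 6-16 | J6 16-17 | J8 17-27 | J6 27-30 | J4 30-36 | J1 36-46 | J7 46-49 | J3 49-62 |
Completion: J1=46  J2=6  J3=62  J4=36  J5=16  J6=30  J7=49  J8=27
Turnaround (C−A): J1=46  J2=5  J3=61  J4=31  J5=10  J6=24  J7=34  J8=10
Response(J4) = first start − arrival = 30 − 5 = 25

25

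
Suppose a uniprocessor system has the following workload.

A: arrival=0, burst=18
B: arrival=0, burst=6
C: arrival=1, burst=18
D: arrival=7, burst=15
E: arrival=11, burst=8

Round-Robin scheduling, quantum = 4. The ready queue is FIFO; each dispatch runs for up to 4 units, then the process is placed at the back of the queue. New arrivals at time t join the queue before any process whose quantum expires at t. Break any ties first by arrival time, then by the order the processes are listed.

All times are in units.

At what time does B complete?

22

Gantt: | A 0-4 | B 4-8 | C 8-12 | A 12-16 | D 16-20 | B 20-22 | E 22-26 | C 26-30 | A 30-34 | D 34-38 | E 38-42 | C 42-46 | A 46-50 | D 50-54 | C 54-58 | A 58-60 | D 60-63 | C 63-65 |
Completion: A=60  B=22  C=65  D=63  E=42
Turnaround (C−A): A=60  B=22  C=64  D=56  E=31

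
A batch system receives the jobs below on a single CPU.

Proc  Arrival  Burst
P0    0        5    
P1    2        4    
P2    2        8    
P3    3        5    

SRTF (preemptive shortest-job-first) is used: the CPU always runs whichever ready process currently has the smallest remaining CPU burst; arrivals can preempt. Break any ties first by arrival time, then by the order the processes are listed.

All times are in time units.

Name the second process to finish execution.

P1

Gantt: | P0 0-5 | P1 5-9 | P3 9-14 | P2 14-22 |
Completion: P0=5  P1=9  P2=22  P3=14
Finish order: P0 → P1 → P3 → P2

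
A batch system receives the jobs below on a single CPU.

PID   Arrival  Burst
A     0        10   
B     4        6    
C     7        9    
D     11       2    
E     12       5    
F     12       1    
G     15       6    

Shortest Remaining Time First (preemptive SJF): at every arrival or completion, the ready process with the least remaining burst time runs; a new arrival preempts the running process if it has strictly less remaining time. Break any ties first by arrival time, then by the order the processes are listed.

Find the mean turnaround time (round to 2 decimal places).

12.57

Schedule: | A 0-10 | B 10-11 | D 11-13 | F 13-14 | B 14-19 | E 19-24 | G 24-30 | C 30-39 |
Completion: A=10  B=19  C=39  D=13  E=24  F=14  G=30
Turnaround (C−A): A=10  B=15  C=32  D=2  E=12  F=2  G=15
Turnaround times: A=10, B=15, C=32, D=2, E=12, F=2, G=15
Average turnaround = (10+15+32+2+12+2+15) / 7 = 88/7 = 12.57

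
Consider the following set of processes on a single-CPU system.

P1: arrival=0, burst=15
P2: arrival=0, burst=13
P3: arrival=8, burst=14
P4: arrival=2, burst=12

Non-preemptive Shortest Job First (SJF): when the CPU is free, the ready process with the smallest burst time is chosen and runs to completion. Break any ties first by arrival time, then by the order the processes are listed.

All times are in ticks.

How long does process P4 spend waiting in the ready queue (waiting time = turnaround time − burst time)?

11

Gantt: | P2 0-13 | P4 13-25 | P3 25-39 | P1 39-54 |
Completion: P1=54  P2=13  P3=39  P4=25
Waiting(P4) = turnaround − burst = 23 − 12 = 11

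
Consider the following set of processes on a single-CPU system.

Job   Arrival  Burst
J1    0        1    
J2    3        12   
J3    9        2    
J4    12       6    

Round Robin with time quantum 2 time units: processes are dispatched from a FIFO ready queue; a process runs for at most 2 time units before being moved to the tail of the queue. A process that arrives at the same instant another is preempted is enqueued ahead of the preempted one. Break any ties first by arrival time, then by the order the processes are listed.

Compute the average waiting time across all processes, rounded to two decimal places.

Gantt: | J1 0-1 | idle 1-3 | J2 3-9 | J3 9-11 | J2 11-13 | J4 13-15 | J2 15-17 | J4 17-19 | J2 19-21 | J4 21-23 |
Completion: J1=1  J2=21  J3=11  J4=23
Waiting times: J1=0, J2=6, J3=0, J4=5
Average waiting = (0+6+0+5) / 4 = 11/4 = 2.75

2.75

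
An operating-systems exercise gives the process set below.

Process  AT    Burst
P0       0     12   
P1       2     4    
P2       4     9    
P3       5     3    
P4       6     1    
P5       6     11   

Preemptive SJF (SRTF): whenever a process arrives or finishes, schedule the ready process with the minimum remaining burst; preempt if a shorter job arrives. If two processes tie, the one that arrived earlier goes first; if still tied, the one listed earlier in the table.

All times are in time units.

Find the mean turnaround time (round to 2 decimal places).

14.67

Schedule: | P0 0-2 | P1 2-6 | P4 6-7 | P3 7-10 | P2 10-19 | P0 19-29 | P5 29-40 |
Completion: P0=29  P1=6  P2=19  P3=10  P4=7  P5=40
Turnaround (C−A): P0=29  P1=4  P2=15  P3=5  P4=1  P5=34
Turnaround times: P0=29, P1=4, P2=15, P3=5, P4=1, P5=34
Average turnaround = (29+4+15+5+1+34) / 6 = 88/6 = 14.67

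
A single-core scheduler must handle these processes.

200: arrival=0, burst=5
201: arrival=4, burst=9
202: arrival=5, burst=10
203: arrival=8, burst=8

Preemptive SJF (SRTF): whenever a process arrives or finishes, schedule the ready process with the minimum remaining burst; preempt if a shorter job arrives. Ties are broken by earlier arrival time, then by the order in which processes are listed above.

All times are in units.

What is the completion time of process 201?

14

Schedule: | 200 0-5 | 201 5-14 | 203 14-22 | 202 22-32 |
Completion: 200=5  201=14  202=32  203=22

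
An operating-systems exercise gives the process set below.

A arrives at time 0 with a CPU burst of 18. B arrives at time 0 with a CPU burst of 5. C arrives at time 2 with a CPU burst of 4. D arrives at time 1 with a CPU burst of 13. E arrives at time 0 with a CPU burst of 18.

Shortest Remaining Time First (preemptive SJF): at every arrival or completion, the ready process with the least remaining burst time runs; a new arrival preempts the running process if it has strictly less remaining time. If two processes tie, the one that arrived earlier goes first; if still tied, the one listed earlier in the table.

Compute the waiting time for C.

3

Gantt: | B 0-5 | C 5-9 | D 9-22 | A 22-40 | E 40-58 |
Completion: A=40  B=5  C=9  D=22  E=58
Turnaround (C−A): A=40  B=5  C=7  D=21  E=58
Waiting(C) = turnaround − burst = 7 − 4 = 3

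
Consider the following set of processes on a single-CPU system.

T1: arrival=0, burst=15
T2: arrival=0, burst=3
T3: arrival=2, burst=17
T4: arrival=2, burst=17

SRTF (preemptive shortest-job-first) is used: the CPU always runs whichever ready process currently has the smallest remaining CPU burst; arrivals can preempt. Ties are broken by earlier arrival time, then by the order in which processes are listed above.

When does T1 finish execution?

Schedule: | T2 0-3 | T1 3-18 | T3 18-35 | T4 35-52 |
Completion: T1=18  T2=3  T3=35  T4=52
Turnaround (C−A): T1=18  T2=3  T3=33  T4=50

18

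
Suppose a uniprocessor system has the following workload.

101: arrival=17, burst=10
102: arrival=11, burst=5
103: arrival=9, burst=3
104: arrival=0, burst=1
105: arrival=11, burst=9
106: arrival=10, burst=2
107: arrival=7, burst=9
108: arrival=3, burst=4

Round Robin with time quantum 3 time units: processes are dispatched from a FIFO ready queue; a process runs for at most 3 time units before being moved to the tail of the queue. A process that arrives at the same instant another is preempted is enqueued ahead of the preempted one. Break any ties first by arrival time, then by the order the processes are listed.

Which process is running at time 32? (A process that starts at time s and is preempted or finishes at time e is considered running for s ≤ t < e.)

Gantt: | 104 0-1 | idle 1-3 | 108 3-7 | 107 7-10 | 103 10-13 | 106 13-15 | 107 15-18 | 102 18-21 | 105 21-24 | 101 24-27 | 107 27-30 | 102 30-32 | 105 32-35 | 101 35-38 | 105 38-41 | 101 41-45 |
Completion: 101=45  102=32  103=13  104=1  105=41  106=15  107=30  108=7

105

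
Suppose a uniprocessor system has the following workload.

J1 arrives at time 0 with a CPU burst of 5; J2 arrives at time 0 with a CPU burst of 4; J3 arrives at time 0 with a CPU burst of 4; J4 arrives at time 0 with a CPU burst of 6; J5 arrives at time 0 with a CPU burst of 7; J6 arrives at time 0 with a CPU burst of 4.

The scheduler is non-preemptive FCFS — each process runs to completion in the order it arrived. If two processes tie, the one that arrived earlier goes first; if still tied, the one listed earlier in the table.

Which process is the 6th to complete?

Gantt: | J1 0-5 | J2 5-9 | J3 9-13 | J4 13-19 | J5 19-26 | J6 26-30 |
Completion: J1=5  J2=9  J3=13  J4=19  J5=26  J6=30
Finish order: J1 → J2 → J3 → J4 → J5 → J6

J6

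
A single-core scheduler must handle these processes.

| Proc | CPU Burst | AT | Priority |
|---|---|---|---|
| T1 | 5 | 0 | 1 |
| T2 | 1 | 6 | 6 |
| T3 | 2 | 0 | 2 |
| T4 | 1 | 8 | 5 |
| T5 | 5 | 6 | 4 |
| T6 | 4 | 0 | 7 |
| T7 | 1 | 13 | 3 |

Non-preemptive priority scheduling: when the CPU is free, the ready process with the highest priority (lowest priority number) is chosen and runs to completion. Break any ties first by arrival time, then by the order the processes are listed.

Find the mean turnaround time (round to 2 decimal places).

7.43

Schedule: | T1 0-5 | T3 5-7 | T5 7-12 | T4 12-13 | T7 13-14 | T2 14-15 | T6 15-19 |
Completion: T1=5  T2=15  T3=7  T4=13  T5=12  T6=19  T7=14
Turnaround (C−A): T1=5  T2=9  T3=7  T4=5  T5=6  T6=19  T7=1
Turnaround times: T1=5, T2=9, T3=7, T4=5, T5=6, T6=19, T7=1
Average turnaround = (5+9+7+5+6+19+1) / 7 = 52/7 = 7.43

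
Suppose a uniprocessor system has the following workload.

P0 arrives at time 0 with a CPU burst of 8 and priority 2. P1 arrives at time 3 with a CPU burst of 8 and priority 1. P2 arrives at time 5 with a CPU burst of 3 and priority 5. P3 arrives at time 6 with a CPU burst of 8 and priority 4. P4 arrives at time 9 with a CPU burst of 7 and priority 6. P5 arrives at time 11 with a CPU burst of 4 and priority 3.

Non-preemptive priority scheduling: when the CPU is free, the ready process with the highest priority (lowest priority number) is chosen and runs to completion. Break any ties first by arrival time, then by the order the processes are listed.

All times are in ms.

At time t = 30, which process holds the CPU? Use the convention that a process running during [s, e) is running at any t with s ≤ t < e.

Timeline: | P0 0-8 | P1 8-16 | P5 16-20 | P3 20-28 | P2 28-31 | P4 31-38 |
Completion: P0=8  P1=16  P2=31  P3=28  P4=38  P5=20

P2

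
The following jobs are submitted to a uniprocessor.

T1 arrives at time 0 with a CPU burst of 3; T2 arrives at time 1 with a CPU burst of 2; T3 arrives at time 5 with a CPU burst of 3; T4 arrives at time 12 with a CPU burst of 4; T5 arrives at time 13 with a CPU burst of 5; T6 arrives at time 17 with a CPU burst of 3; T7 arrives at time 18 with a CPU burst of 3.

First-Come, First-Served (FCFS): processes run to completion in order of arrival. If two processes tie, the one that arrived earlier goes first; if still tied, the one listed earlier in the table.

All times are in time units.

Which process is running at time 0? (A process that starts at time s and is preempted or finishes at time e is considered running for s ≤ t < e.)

Schedule: | T1 0-3 | T2 3-5 | T3 5-8 | idle 8-12 | T4 12-16 | T5 16-21 | T6 21-24 | T7 24-27 |
Completion: T1=3  T2=5  T3=8  T4=16  T5=21  T6=24  T7=27
Turnaround (C−A): T1=3  T2=4  T3=3  T4=4  T5=8  T6=7  T7=9

T1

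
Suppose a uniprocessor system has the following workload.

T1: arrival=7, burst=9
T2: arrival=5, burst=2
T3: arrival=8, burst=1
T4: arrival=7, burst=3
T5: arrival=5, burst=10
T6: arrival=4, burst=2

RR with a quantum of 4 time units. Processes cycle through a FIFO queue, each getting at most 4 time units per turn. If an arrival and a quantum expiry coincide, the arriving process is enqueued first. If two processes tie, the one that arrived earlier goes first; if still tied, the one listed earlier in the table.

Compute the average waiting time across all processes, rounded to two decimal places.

Schedule: | idle 0-4 | T6 4-6 | T2 6-8 | T5 8-12 | T1 12-16 | T4 16-19 | T3 19-20 | T5 20-24 | T1 24-28 | T5 28-30 | T1 30-31 |
Completion: T1=31  T2=8  T3=20  T4=19  T5=30  T6=6
Turnaround (C−A): T1=24  T2=3  T3=12  T4=12  T5=25  T6=2
Waiting times: T1=15, T2=1, T3=11, T4=9, T5=15, T6=0
Average waiting = (15+1+11+9+15+0) / 6 = 51/6 = 8.50

8.50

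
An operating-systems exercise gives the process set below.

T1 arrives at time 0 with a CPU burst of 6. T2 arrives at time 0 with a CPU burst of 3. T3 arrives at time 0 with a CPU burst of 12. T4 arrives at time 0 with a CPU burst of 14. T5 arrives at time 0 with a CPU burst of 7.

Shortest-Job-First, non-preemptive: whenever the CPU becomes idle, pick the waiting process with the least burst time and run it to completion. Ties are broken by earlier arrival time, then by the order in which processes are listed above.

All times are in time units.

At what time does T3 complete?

Timeline: | T2 0-3 | T1 3-9 | T5 9-16 | T3 16-28 | T4 28-42 |
Completion: T1=9  T2=3  T3=28  T4=42  T5=16

28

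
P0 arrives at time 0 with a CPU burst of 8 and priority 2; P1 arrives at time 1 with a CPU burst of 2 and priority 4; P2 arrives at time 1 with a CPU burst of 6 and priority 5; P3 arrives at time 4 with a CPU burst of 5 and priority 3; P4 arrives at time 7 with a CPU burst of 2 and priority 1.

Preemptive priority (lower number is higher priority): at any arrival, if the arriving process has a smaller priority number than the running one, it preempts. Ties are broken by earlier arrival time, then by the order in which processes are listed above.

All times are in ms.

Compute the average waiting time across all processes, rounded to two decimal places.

7.60

Timeline: | P0 0-7 | P4 7-9 | P0 9-10 | P3 10-15 | P1 15-17 | P2 17-23 |
Completion: P0=10  P1=17  P2=23  P3=15  P4=9
Waiting times: P0=2, P1=14, P2=16, P3=6, P4=0
Average waiting = (2+14+16+6+0) / 5 = 38/5 = 7.60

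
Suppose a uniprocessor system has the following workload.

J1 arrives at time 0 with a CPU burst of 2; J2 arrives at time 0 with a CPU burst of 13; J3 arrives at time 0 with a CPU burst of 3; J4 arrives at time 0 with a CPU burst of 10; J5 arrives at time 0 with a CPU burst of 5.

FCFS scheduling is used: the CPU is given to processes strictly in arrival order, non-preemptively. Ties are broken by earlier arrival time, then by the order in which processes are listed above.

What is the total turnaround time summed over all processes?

96

Gantt: | J1 0-2 | J2 2-15 | J3 15-18 | J4 18-28 | J5 28-33 |
Completion: J1=2  J2=15  J3=18  J4=28  J5=33
Turnaround = completion − arrival: J1=2, J2=15, J3=18, J4=28, J5=33
Total turnaround = 2 + 15 + 18 + 28 + 33 = 96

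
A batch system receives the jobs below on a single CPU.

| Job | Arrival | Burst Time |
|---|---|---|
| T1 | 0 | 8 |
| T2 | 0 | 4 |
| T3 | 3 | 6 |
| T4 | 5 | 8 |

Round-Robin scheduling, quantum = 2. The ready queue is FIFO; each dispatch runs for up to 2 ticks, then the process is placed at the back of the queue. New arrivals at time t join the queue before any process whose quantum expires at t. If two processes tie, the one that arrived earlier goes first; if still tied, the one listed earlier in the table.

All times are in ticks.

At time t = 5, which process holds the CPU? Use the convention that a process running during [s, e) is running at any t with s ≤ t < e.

Schedule: | T1 0-2 | T2 2-4 | T1 4-6 | T3 6-8 | T2 8-10 | T4 10-12 | T1 12-14 | T3 14-16 | T4 16-18 | T1 18-20 | T3 20-22 | T4 22-26 |
Completion: T1=20  T2=10  T3=22  T4=26
Turnaround (C−A): T1=20  T2=10  T3=19  T4=21

T1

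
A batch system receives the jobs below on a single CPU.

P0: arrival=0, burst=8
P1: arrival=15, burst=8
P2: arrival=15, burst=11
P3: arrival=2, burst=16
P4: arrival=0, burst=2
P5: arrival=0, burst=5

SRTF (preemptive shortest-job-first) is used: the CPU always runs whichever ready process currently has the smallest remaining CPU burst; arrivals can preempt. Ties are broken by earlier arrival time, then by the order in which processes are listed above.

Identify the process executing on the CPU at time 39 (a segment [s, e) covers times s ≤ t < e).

Timeline: | P4 0-2 | P5 2-7 | P0 7-15 | P1 15-23 | P2 23-34 | P3 34-50 |
Completion: P0=15  P1=23  P2=34  P3=50  P4=2  P5=7
Turnaround (C−A): P0=15  P1=8  P2=19  P3=48  P4=2  P5=7

P3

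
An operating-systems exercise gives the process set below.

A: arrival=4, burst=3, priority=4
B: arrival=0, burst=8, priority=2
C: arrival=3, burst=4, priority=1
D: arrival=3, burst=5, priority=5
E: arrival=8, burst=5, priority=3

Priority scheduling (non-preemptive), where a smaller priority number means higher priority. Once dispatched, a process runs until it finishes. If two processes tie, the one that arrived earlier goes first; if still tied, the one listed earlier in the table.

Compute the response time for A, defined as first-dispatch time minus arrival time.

13

Gantt: | B 0-8 | C 8-12 | E 12-17 | A 17-20 | D 20-25 |
Completion: A=20  B=8  C=12  D=25  E=17
Response(A) = first start − arrival = 17 − 4 = 13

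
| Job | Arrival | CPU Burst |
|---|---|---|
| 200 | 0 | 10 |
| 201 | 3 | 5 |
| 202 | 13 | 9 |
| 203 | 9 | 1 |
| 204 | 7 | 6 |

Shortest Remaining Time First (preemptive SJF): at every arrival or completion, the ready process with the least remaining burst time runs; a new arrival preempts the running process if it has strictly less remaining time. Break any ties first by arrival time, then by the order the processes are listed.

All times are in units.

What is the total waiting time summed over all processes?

Timeline: | 200 0-3 | 201 3-8 | 204 8-9 | 203 9-10 | 204 10-15 | 200 15-22 | 202 22-31 |
Completion: 200=22  201=8  202=31  203=10  204=15
Turnaround (C−A): 200=22  201=5  202=18  203=1  204=8
Waiting = turnaround − burst: 200=12, 201=0, 202=9, 203=0, 204=2
Total waiting = 12 + 0 + 9 + 0 + 2 = 23

23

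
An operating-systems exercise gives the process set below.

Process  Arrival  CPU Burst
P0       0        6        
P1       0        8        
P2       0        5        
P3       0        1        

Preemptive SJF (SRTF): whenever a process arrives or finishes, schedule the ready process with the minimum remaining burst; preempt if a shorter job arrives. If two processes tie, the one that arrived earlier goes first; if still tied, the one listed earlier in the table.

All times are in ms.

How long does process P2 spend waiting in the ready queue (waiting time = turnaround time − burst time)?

1

Schedule: | P3 0-1 | P2 1-6 | P0 6-12 | P1 12-20 |
Completion: P0=12  P1=20  P2=6  P3=1
Turnaround (C−A): P0=12  P1=20  P2=6  P3=1
Waiting(P2) = turnaround − burst = 6 − 5 = 1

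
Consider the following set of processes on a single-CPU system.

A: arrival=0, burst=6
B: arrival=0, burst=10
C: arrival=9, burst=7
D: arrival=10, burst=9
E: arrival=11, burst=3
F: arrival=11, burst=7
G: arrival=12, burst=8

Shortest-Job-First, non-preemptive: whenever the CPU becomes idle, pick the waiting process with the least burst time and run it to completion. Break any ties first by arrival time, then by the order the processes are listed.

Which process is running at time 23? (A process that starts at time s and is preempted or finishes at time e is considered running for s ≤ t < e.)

C

Timeline: | A 0-6 | B 6-16 | E 16-19 | C 19-26 | F 26-33 | G 33-41 | D 41-50 |
Completion: A=6  B=16  C=26  D=50  E=19  F=33  G=41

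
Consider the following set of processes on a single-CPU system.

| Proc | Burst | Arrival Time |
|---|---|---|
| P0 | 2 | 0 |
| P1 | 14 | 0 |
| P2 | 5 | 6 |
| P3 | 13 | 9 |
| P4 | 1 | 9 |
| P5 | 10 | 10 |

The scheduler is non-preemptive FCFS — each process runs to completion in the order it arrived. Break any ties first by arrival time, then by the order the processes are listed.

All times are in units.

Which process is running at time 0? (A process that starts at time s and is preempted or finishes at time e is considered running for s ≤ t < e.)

Schedule: | P0 0-2 | P1 2-16 | P2 16-21 | P3 21-34 | P4 34-35 | P5 35-45 |
Completion: P0=2  P1=16  P2=21  P3=34  P4=35  P5=45

P0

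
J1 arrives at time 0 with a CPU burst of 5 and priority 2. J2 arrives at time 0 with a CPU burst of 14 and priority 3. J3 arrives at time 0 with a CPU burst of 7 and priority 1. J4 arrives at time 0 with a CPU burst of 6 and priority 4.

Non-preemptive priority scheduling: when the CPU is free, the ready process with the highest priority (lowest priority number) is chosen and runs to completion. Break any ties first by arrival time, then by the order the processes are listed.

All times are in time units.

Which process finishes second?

Timeline: | J3 0-7 | J1 7-12 | J2 12-26 | J4 26-32 |
Completion: J1=12  J2=26  J3=7  J4=32
Finish order: J3 → J1 → J2 → J4

J1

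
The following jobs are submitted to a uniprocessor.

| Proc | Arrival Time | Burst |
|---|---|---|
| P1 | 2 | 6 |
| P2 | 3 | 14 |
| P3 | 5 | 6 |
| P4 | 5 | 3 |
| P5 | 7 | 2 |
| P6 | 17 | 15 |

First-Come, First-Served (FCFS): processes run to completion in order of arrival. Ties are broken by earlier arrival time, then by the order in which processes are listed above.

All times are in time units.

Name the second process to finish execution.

Schedule: | idle 0-2 | P1 2-8 | P2 8-22 | P3 22-28 | P4 28-31 | P5 31-33 | P6 33-48 |
Completion: P1=8  P2=22  P3=28  P4=31  P5=33  P6=48
Turnaround (C−A): P1=6  P2=19  P3=23  P4=26  P5=26  P6=31
Finish order: P1 → P2 → P3 → P4 → P5 → P6

P2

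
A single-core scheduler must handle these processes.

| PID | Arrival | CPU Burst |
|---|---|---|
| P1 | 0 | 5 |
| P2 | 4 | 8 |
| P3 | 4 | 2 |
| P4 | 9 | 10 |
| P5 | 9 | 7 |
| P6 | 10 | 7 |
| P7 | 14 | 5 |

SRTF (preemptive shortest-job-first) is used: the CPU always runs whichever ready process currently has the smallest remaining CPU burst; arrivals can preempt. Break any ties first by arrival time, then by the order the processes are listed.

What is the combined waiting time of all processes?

58

Gantt: | P1 0-5 | P3 5-7 | P2 7-15 | P7 15-20 | P5 20-27 | P6 27-34 | P4 34-44 |
Completion: P1=5  P2=15  P3=7  P4=44  P5=27  P6=34  P7=20
Waiting = turnaround − burst: P1=0, P2=3, P3=1, P4=25, P5=11, P6=17, P7=1
Total waiting = 0 + 3 + 1 + 25 + 11 + 17 + 1 = 58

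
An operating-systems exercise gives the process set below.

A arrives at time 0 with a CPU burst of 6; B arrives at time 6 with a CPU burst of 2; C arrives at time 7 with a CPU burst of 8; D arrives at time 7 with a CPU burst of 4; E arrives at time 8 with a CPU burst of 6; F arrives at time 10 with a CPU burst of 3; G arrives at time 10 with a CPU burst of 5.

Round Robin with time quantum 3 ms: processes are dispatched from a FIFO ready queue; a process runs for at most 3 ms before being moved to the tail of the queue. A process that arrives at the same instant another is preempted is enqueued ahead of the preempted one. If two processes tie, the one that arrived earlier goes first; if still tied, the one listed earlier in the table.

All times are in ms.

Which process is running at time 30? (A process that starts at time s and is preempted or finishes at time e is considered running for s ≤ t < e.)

G

Gantt: | A 0-6 | B 6-8 | C 8-11 | D 11-14 | E 14-17 | F 17-20 | G 20-23 | C 23-26 | D 26-27 | E 27-30 | G 30-32 | C 32-34 |
Completion: A=6  B=8  C=34  D=27  E=30  F=20  G=32
Turnaround (C−A): A=6  B=2  C=27  D=20  E=22  F=10  G=22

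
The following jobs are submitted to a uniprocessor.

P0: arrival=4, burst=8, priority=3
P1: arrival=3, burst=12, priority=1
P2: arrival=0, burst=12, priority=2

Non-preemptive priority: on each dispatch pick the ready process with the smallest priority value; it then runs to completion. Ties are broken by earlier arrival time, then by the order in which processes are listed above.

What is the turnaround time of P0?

Gantt: | P2 0-12 | P1 12-24 | P0 24-32 |
Completion: P0=32  P1=24  P2=12
Turnaround(P0) = completion − arrival = 32 − 4 = 28

28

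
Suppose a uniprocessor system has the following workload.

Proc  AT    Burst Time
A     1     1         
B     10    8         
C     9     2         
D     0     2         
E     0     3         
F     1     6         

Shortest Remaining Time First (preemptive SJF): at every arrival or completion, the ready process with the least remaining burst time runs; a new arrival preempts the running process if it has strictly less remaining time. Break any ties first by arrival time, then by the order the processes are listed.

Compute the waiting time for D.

Gantt: | D 0-2 | A 2-3 | E 3-6 | F 6-9 | C 9-11 | F 11-14 | B 14-22 |
Completion: A=3  B=22  C=11  D=2  E=6  F=14
Turnaround (C−A): A=2  B=12  C=2  D=2  E=6  F=13
Waiting(D) = turnaround − burst = 2 − 2 = 0

0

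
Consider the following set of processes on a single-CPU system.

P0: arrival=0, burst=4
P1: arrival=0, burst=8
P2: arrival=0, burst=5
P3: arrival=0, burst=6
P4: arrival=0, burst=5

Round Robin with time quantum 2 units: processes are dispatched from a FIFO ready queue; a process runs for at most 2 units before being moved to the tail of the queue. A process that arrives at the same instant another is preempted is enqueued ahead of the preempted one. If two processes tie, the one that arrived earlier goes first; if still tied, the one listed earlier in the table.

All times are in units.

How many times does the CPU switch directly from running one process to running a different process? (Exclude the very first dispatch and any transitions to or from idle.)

Timeline: | P0 0-2 | P1 2-4 | P2 4-6 | P3 6-8 | P4 8-10 | P0 10-12 | P1 12-14 | P2 14-16 | P3 16-18 | P4 18-20 | P1 20-22 | P2 22-23 | P3 23-25 | P4 25-26 | P1 26-28 |
Completion: P0=12  P1=28  P2=23  P3=25  P4=26

14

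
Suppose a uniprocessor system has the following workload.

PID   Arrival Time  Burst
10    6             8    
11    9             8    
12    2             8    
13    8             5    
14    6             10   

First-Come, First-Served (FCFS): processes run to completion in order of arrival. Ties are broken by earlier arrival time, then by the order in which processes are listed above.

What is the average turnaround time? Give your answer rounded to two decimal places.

Timeline: | idle 0-2 | 12 2-10 | 10 10-18 | 14 18-28 | 13 28-33 | 11 33-41 |
Completion: 10=18  11=41  12=10  13=33  14=28
Turnaround (C−A): 10=12  11=32  12=8  13=25  14=22
Turnaround times: 10=12, 11=32, 12=8, 13=25, 14=22
Average turnaround = (12+32+8+25+22) / 5 = 99/5 = 19.80

19.80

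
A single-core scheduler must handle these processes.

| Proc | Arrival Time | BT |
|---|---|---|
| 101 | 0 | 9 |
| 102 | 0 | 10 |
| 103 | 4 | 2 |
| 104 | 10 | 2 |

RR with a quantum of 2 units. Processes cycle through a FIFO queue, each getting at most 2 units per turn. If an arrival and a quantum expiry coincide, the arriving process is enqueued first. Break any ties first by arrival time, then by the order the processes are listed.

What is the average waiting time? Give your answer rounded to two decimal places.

Timeline: | 101 0-2 | 102 2-4 | 101 4-6 | 103 6-8 | 102 8-10 | 101 10-12 | 104 12-14 | 102 14-16 | 101 16-18 | 102 18-20 | 101 20-21 | 102 21-23 |
Completion: 101=21  102=23  103=8  104=14
Waiting times: 101=12, 102=13, 103=2, 104=2
Average waiting = (12+13+2+2) / 4 = 29/4 = 7.25

7.25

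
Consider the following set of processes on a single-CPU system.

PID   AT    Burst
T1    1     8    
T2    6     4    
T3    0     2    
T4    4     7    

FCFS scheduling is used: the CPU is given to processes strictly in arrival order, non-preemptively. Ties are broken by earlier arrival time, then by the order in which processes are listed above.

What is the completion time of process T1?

Schedule: | T3 0-2 | T1 2-10 | T4 10-17 | T2 17-21 |
Completion: T1=10  T2=21  T3=2  T4=17
Turnaround (C−A): T1=9  T2=15  T3=2  T4=13

10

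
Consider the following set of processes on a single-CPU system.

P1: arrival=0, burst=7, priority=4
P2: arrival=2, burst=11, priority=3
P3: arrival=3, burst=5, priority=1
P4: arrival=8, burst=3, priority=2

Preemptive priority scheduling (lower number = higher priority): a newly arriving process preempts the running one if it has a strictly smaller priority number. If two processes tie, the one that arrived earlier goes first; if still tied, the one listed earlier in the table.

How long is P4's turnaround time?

Timeline: | P1 0-2 | P2 2-3 | P3 3-8 | P4 8-11 | P2 11-21 | P1 21-26 |
Completion: P1=26  P2=21  P3=8  P4=11
Turnaround(P4) = completion − arrival = 11 − 8 = 3

3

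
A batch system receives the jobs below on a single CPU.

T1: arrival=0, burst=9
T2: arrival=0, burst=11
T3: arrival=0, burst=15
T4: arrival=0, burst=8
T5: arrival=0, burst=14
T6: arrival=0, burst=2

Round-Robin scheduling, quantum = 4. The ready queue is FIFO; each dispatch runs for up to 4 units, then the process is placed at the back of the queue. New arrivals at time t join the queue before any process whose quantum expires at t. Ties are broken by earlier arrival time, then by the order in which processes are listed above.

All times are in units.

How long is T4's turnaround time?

38

Schedule: | T1 0-4 | T2 4-8 | T3 8-12 | T4 12-16 | T5 16-20 | T6 20-22 | T1 22-26 | T2 26-30 | T3 30-34 | T4 34-38 | T5 38-42 | T1 42-43 | T2 43-46 | T3 46-50 | T5 50-54 | T3 54-57 | T5 57-59 |
Completion: T1=43  T2=46  T3=57  T4=38  T5=59  T6=22
Turnaround(T4) = completion − arrival = 38 − 0 = 38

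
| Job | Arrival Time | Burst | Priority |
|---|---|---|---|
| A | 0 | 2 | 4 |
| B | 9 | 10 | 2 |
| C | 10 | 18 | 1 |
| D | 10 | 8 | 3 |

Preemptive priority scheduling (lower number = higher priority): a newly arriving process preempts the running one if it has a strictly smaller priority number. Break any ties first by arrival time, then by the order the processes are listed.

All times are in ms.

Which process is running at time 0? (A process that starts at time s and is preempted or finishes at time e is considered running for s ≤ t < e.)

A

Schedule: | A 0-2 | idle 2-9 | B 9-10 | C 10-28 | B 28-37 | D 37-45 |
Completion: A=2  B=37  C=28  D=45
Turnaround (C−A): A=2  B=28  C=18  D=35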